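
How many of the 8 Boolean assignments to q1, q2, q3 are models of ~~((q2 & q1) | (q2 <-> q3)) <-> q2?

5

Initial set: {(~~((q2 & q1) | (q2 <-> q3)) <-> q2)}.
(~~((q2 & q1) | (q2 <-> q3)) <-> q2): β-rule — branch into ~~((q2 & q1) | (q2 <-> q3)), q2  //  ~~~((q2 & q1) | (q2 <-> q3)), ~q2.
  branch 1 (add ~~((q2 & q1) | (q2 <-> q3)), q2):
    ~~((q2 & q1) | (q2 <-> q3)): drop double negation, giving ((q2 & q1) | (q2 <-> q3)).
    ((q2 & q1) | (q2 <-> q3)): β-rule — branch into (q2 & q1)  //  (q2 <-> q3).
      branch 1.1 (add (q2 & q1)):
        (q2 & q1): α-rule — add q2, q1.
        ○ open, literals {q1=T, q2=T}.
      branch 1.2 (add (q2 <-> q3)):
        (q2 <-> q3): β-rule — branch into q2, q3  //  ~q2, ~q3.
          branch 1.2.1 (add q2, q3):
            ○ open, literals {q2=T, q3=T}.
          branch 1.2.2 (add ~q2, ~q3):
            × closes — contains both q2 and ~q2.
  branch 2 (add ~~~((q2 & q1) | (q2 <-> q3)), ~q2):
    ~~~((q2 & q1) | (q2 <-> q3)): drop double negation, giving ~((q2 & q1) | (q2 <-> q3)).
    ~((q2 & q1) | (q2 <-> q3)): α-rule — add ~(q2 & q1), ~(q2 <-> q3).
    ~(q2 & q1): β-rule — branch into ~q2  //  ~q1.
      branch 2.1 (add ~q2):
        ~(q2 <-> q3): β-rule — branch into q2, ~q3  //  ~q2, q3.
          branch 2.1.1 (add q2, ~q3):
            × closes — contains both q2 and ~q2.
          branch 2.1.2 (add ~q2, q3):
            ○ open, literals {q2=F, q3=T}.
      branch 2.2 (add ~q1):
        ~(q2 <-> q3): β-rule — branch into q2, ~q3  //  ~q2, q3.
          branch 2.2.1 (add q2, ~q3):
            × closes — contains both q2 and ~q2.
          branch 2.2.2 (add ~q2, q3):
            ○ open, literals {q1=F, q2=F, q3=T}.
3 branches closed, 4 open.
Each open branch fixes some atoms; the unmentioned ones are free. Counting distinct full assignments: branch {q1=T, q2=T} (q3) contributes 2 new; branch {q2=T, q3=T} (q1) contributes 1 new; branch {q2=F, q3=T} (q1) contributes 2 new; branch {q1=F, q2=F, q3=T} (none free) contributes 0 new. Total: 5.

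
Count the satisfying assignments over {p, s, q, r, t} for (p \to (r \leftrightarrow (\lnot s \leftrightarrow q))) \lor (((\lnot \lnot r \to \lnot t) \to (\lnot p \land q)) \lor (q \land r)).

27

Initial set: {((p \to (r \leftrightarrow (\lnot s \leftrightarrow q))) \lor (((\lnot \lnot r \to \lnot t) \to (\lnot p \land q)) \lor (q \land r)))}.
((p \to (r \leftrightarrow (\lnot s \leftrightarrow q))) \lor (((\lnot \lnot r \to \lnot t) \to (\lnot p \land q)) \lor (q \land r))): β-rule — branch into (p \to (r \leftrightarrow (\lnot s \leftrightarrow q)))  //  (((\lnot \lnot r \to \lnot t) \to (\lnot p \land q)) \lor (q \land r)).
  branch 1 (add (p \to (r \leftrightarrow (\lnot s \leftrightarrow q)))):
    (p \to (r \leftrightarrow (\lnot s \leftrightarrow q))): β-rule — branch into \lnot p  //  (r \leftrightarrow (\lnot s \leftrightarrow q)).
      branch 1.1 (add \lnot p):
        ○ open, literals {p=false}.
      branch 1.2 (add (r \leftrightarrow (\lnot s \leftrightarrow q))):
        (r \leftrightarrow (\lnot s \leftrightarrow q)): β-rule — branch into r, (\lnot s \leftrightarrow q)  //  \lnot r, \lnot (\lnot s \leftrightarrow q).
          branch 1.2.1 (add r, (\lnot s \leftrightarrow q)):
            (\lnot s \leftrightarrow q): β-rule — branch into \lnot s, q  //  \lnot \lnot s, \lnot q.
              branch 1.2.1.1 (add \lnot s, q):
                ○ open, literals {q=true, r=true, s=false}.
              branch 1.2.1.2 (add \lnot \lnot s, \lnot q):
                ○ open, literals {q=false, r=true, s=true}.
          branch 1.2.2 (add \lnot r, \lnot (\lnot s \leftrightarrow q)):
            \lnot (\lnot s \leftrightarrow q): β-rule — branch into \lnot s, \lnot q  //  \lnot \lnot s, q.
              branch 1.2.2.1 (add \lnot s, \lnot q):
                ○ open, literals {q=false, r=false, s=false}.
              branch 1.2.2.2 (add \lnot \lnot s, q):
                ○ open, literals {q=true, r=false, s=true}.
  branch 2 (add (((\lnot \lnot r \to \lnot t) \to (\lnot p \land q)) \lor (q \land r))):
    (((\lnot \lnot r \to \lnot t) \to (\lnot p \land q)) \lor (q \land r)): β-rule — branch into ((\lnot \lnot r \to \lnot t) \to (\lnot p \land q))  //  (q \land r).
      branch 2.1 (add ((\lnot \lnot r \to \lnot t) \to (\lnot p \land q))):
        ((\lnot \lnot r \to \lnot t) \to (\lnot p \land q)): β-rule — branch into \lnot (\lnot \lnot r \to \lnot t)  //  (\lnot p \land q).
          branch 2.1.1 (add \lnot (\lnot \lnot r \to \lnot t)):
            \lnot (\lnot \lnot r \to \lnot t): α-rule — add \lnot \lnot r, \lnot \lnot t.
            \lnot \lnot r: drop double negation, giving r.
            ○ open, literals {r=true, t=true}.
          branch 2.1.2 (add (\lnot p \land q)):
            (\lnot p \land q): α-rule — add \lnot p, q.
            ○ open, literals {p=false, q=true}.
      branch 2.2 (add (q \land r)):
        (q \land r): α-rule — add q, r.
        ○ open, literals {q=true, r=true}.
0 branches closed, 8 open.
Each open branch fixes some atoms; the unmentioned ones are free. Counting distinct full assignments: branch {p=false} (s, q, r, t) contributes 16 new; branch {q=true, r=true, s=false} (p, t) contributes 2 new; branch {q=false, r=true, s=true} (p, t) contributes 2 new; branch {q=false, r=false, s=false} (p, t) contributes 2 new; branch {q=true, r=false, s=true} (p, t) contributes 2 new; branch {r=true, t=true} (p, s, q) contributes 2 new; branch {p=false, q=true} (s, r, t) contributes 0 new; branch {q=true, r=true} (p, s, t) contributes 1 new. Total: 27.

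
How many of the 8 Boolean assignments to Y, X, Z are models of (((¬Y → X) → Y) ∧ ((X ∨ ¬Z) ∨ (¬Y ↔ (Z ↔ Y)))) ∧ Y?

3

Initial set: {((((¬Y → X) → Y) ∧ ((X ∨ ¬Z) ∨ (¬Y ↔ (Z ↔ Y)))) ∧ Y)}.
((((¬Y → X) → Y) ∧ ((X ∨ ¬Z) ∨ (¬Y ↔ (Z ↔ Y)))) ∧ Y): α-rule — add (((¬Y → X) → Y) ∧ ((X ∨ ¬Z) ∨ (¬Y ↔ (Z ↔ Y)))), Y.
(((¬Y → X) → Y) ∧ ((X ∨ ¬Z) ∨ (¬Y ↔ (Z ↔ Y)))): α-rule — add ((¬Y → X) → Y), ((X ∨ ¬Z) ∨ (¬Y ↔ (Z ↔ Y))).
((¬Y → X) → Y): β-rule — branch into ¬(¬Y → X)  //  Y.
  branch 1 (add ¬(¬Y → X)):
    ¬(¬Y → X): α-rule — add ¬Y, ¬X.
    × closes — contains both Y and ¬Y.
  branch 2 (add Y):
    ((X ∨ ¬Z) ∨ (¬Y ↔ (Z ↔ Y))): β-rule — branch into (X ∨ ¬Z)  //  (¬Y ↔ (Z ↔ Y)).
      branch 2.1 (add (X ∨ ¬Z)):
        (X ∨ ¬Z): β-rule — branch into X  //  ¬Z.
          branch 2.1.1 (add X):
            ○ open, literals {X=T, Y=T}.
          branch 2.1.2 (add ¬Z):
            ○ open, literals {Y=T, Z=F}.
      branch 2.2 (add (¬Y ↔ (Z ↔ Y))):
        (¬Y ↔ (Z ↔ Y)): β-rule — branch into ¬Y, (Z ↔ Y)  //  ¬¬Y, ¬(Z ↔ Y).
          branch 2.2.1 (add ¬Y, (Z ↔ Y)):
            × closes — contains both Y and ¬Y.
          branch 2.2.2 (add ¬¬Y, ¬(Z ↔ Y)):
            ¬(Z ↔ Y): β-rule — branch into Z, ¬Y  //  ¬Z, Y.
              branch 2.2.2.1 (add Z, ¬Y):
                × closes — contains both Y and ¬Y.
              branch 2.2.2.2 (add ¬Z, Y):
                ○ open, literals {Y=T, Z=F}.
3 branches closed, 3 open.
Each open branch fixes some atoms; the unmentioned ones are free. Counting distinct full assignments: branch {X=T, Y=T} (Z) contributes 2 new; branch {Y=T, Z=F} (X) contributes 1 new; branch {Y=T, Z=F} (X) contributes 0 new. Total: 3.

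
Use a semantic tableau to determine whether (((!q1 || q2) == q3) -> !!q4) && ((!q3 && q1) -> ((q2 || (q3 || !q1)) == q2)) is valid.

Assume the negation and expand:
Initial set: {!((((!q1 || q2) == q3) -> !!q4) && ((!q3 && q1) -> ((q2 || (q3 || !q1)) == q2)))}.
!((((!q1 || q2) == q3) -> !!q4) && ((!q3 && q1) -> ((q2 || (q3 || !q1)) == q2))): β-rule — branch into !(((!q1 || q2) == q3) -> !!q4)  //  !((!q3 && q1) -> ((q2 || (q3 || !q1)) == q2)).
  branch 1 (add !(((!q1 || q2) == q3) -> !!q4)):
    !(((!q1 || q2) == q3) -> !!q4): α-rule — add ((!q1 || q2) == q3), !!!q4.
    !!!q4: drop double negation, giving !q4.
    ((!q1 || q2) == q3): β-rule — branch into (!q1 || q2), q3  //  !(!q1 || q2), !q3.
      branch 1.1 (add (!q1 || q2), q3):
        (!q1 || q2): β-rule — branch into !q1  //  q2.
          branch 1.1.1 (add !q1):
            ○ open, literals {q1=F, q3=T, q4=F}.
          branch 1.1.2 (add q2):
            ○ open, literals {q2=T, q3=T, q4=F}.
      branch 1.2 (add !(!q1 || q2), !q3):
        !(!q1 || q2): α-rule — add !!q1, !q2.
        ○ open, literals {q1=T, q2=F, q3=F, q4=F}.
  branch 2 (add !((!q3 && q1) -> ((q2 || (q3 || !q1)) == q2))):
    !((!q3 && q1) -> ((q2 || (q3 || !q1)) == q2)): α-rule — add (!q3 && q1), !((q2 || (q3 || !q1)) == q2).
    (!q3 && q1): α-rule — add !q3, q1.
    !((q2 || (q3 || !q1)) == q2): β-rule — branch into (q2 || (q3 || !q1)), !q2  //  !(q2 || (q3 || !q1)), q2.
      branch 2.1 (add (q2 || (q3 || !q1)), !q2):
        (q2 || (q3 || !q1)): β-rule — branch into q2  //  (q3 || !q1).
          branch 2.1.1 (add q2):
            × closes — contains both q2 and !q2.
          branch 2.1.2 (add (q3 || !q1)):
            (q3 || !q1): β-rule — branch into q3  //  !q1.
              branch 2.1.2.1 (add q3):
                × closes — contains both q3 and !q3.
              branch 2.1.2.2 (add !q1):
                × closes — contains both q1 and !q1.
      branch 2.2 (add !(q2 || (q3 || !q1)), q2):
        !(q2 || (q3 || !q1)): α-rule — add !q2, !(q3 || !q1).
        × closes — contains both q2 and !q2.
4 branches closed, 3 open.
An open branch gives a countermodel: q1=F, q3=T, q4=F (unmentioned atoms arbitrary); under it the original formula is false.

Not valid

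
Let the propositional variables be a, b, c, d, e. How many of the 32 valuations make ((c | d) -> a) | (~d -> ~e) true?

30

Initial set: {(((c | d) -> a) | (~d -> ~e))}.
(((c | d) -> a) | (~d -> ~e)): β-rule — branch into ((c | d) -> a)  //  (~d -> ~e).
  branch 1 (add ((c | d) -> a)):
    ((c | d) -> a): β-rule — branch into ~(c | d)  //  a.
      branch 1.1 (add ~(c | d)):
        ~(c | d): α-rule — add ~c, ~d.
        ○ open, literals {c=0, d=0}.
      branch 1.2 (add a):
        ○ open, literals {a=1}.
  branch 2 (add (~d -> ~e)):
    (~d -> ~e): β-rule — branch into ~~d  //  ~e.
      branch 2.1 (add ~~d):
        ○ open, literals {d=1}.
      branch 2.2 (add ~e):
        ○ open, literals {e=0}.
0 branches closed, 4 open.
Each open branch fixes some atoms; the unmentioned ones are free. Counting distinct full assignments: branch {c=0, d=0} (a, b, e) contributes 8 new; branch {a=1} (b, c, d, e) contributes 12 new; branch {d=1} (a, b, c, e) contributes 8 new; branch {e=0} (a, b, c, d) contributes 2 new. Total: 30.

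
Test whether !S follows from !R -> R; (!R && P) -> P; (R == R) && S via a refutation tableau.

Initial set: {(!R -> R); ((!R && P) -> P); ((R == R) && S); !!S}.
((R == R) && S): α-rule — add (R == R), S.
(!R -> R): β-rule — branch into !!R  //  R.
  branch 1 (add !!R):
    ((!R && P) -> P): β-rule — branch into !(!R && P)  //  P.
      branch 1.1 (add !(!R && P)):
        (R == R): β-rule — branch into R, R  //  !R, !R.
          branch 1.1.1 (add R, R):
            !(!R && P): β-rule — branch into !!R  //  !P.
              branch 1.1.1.1 (add !!R):
                ○ open, literals {R=1, S=1}.
              branch 1.1.1.2 (add !P):
                ○ open, literals {P=0, R=1, S=1}.
          branch 1.1.2 (add !R, !R):
            × closes — contains both R and !R.
      branch 1.2 (add P):
        (R == R): β-rule — branch into R, R  //  !R, !R.
          branch 1.2.1 (add R, R):
            ○ open, literals {P=1, R=1, S=1}.
          branch 1.2.2 (add !R, !R):
            × closes — contains both R and !R.
  branch 2 (add R):
    ((!R && P) -> P): β-rule — branch into !(!R && P)  //  P.
      branch 2.1 (add !(!R && P)):
        (R == R): β-rule — branch into R, R  //  !R, !R.
          branch 2.1.1 (add R, R):
            !(!R && P): β-rule — branch into !!R  //  !P.
              branch 2.1.1.1 (add !!R):
                ○ open, literals {R=1, S=1}.
              branch 2.1.1.2 (add !P):
                ○ open, literals {P=0, R=1, S=1}.
          branch 2.1.2 (add !R, !R):
            × closes — contains both R and !R.
      branch 2.2 (add P):
        (R == R): β-rule — branch into R, R  //  !R, !R.
          branch 2.2.1 (add R, R):
            ○ open, literals {P=1, R=1, S=1}.
          branch 2.2.2 (add !R, !R):
            × closes — contains both R and !R.
4 branches closed, 6 open.
An open branch gives a countermodel: R=1, S=1 (unmentioned atoms arbitrary); the premises hold there but the conclusion fails.

No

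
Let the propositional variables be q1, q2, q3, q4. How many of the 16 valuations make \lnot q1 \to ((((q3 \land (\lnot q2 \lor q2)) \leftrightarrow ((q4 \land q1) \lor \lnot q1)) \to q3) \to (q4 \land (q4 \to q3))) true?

Initial set: {(\lnot q1 \to ((((q3 \land (\lnot q2 \lor q2)) \leftrightarrow ((q4 \land q1) \lor \lnot q1)) \to q3) \to (q4 \land (q4 \to q3))))}.
(\lnot q1 \to ((((q3 \land (\lnot q2 \lor q2)) \leftrightarrow ((q4 \land q1) \lor \lnot q1)) \to q3) \to (q4 \land (q4 \to q3)))): β-rule — branch into \lnot \lnot q1  //  ((((q3 \land (\lnot q2 \lor q2)) \leftrightarrow ((q4 \land q1) \lor \lnot q1)) \to q3) \to (q4 \land (q4 \to q3))).
  branch 1 (add \lnot \lnot q1):
    ○ open, literals {q1=T}.
  branch 2 (add ((((q3 \land (\lnot q2 \lor q2)) \leftrightarrow ((q4 \land q1) \lor \lnot q1)) \to q3) \to (q4 \land (q4 \to q3)))):
    ((((q3 \land (\lnot q2 \lor q2)) \leftrightarrow ((q4 \land q1) \lor \lnot q1)) \to q3) \to (q4 \land (q4 \to q3))): β-rule — branch into \lnot (((q3 \land (\lnot q2 \lor q2)) \leftrightarrow ((q4 \land q1) \lor \lnot q1)) \to q3)  //  (q4 \land (q4 \to q3)).
      branch 2.1 (add \lnot (((q3 \land (\lnot q2 \lor q2)) \leftrightarrow ((q4 \land q1) \lor \lnot q1)) \to q3)):
        \lnot (((q3 \land (\lnot q2 \lor q2)) \leftrightarrow ((q4 \land q1) \lor \lnot q1)) \to q3): α-rule — add ((q3 \land (\lnot q2 \lor q2)) \leftrightarrow ((q4 \land q1) \lor \lnot q1)), \lnot q3.
        ((q3 \land (\lnot q2 \lor q2)) \leftrightarrow ((q4 \land q1) \lor \lnot q1)): β-rule — branch into (q3 \land (\lnot q2 \lor q2)), ((q4 \land q1) \lor \lnot q1)  //  \lnot (q3 \land (\lnot q2 \lor q2)), \lnot ((q4 \land q1) \lor \lnot q1).
          branch 2.1.1 (add (q3 \land (\lnot q2 \lor q2)), ((q4 \land q1) \lor \lnot q1)):
            (q3 \land (\lnot q2 \lor q2)): α-rule — add q3, (\lnot q2 \lor q2).
            × closes — contains both q3 and \lnot q3.
          branch 2.1.2 (add \lnot (q3 \land (\lnot q2 \lor q2)), \lnot ((q4 \land q1) \lor \lnot q1)):
            \lnot ((q4 \land q1) \lor \lnot q1): α-rule — add \lnot (q4 \land q1), \lnot \lnot q1.
            \lnot (q3 \land (\lnot q2 \lor q2)): β-rule — branch into \lnot q3  //  \lnot (\lnot q2 \lor q2).
              branch 2.1.2.1 (add \lnot q3):
                \lnot (q4 \land q1): β-rule — branch into \lnot q4  //  \lnot q1.
                  branch 2.1.2.1.1 (add \lnot q4):
                    ○ open, literals {q1=T, q3=F, q4=F}.
                  branch 2.1.2.1.2 (add \lnot q1):
                    × closes — contains both q1 and \lnot q1.
              branch 2.1.2.2 (add \lnot (\lnot q2 \lor q2)):
                \lnot (\lnot q2 \lor q2): α-rule — add \lnot \lnot q2, \lnot q2.
                × closes — contains both q2 and \lnot q2.
      branch 2.2 (add (q4 \land (q4 \to q3))):
        (q4 \land (q4 \to q3)): α-rule — add q4, (q4 \to q3).
        (q4 \to q3): β-rule — branch into \lnot q4  //  q3.
          branch 2.2.1 (add \lnot q4):
            × closes — contains both q4 and \lnot q4.
          branch 2.2.2 (add q3):
            ○ open, literals {q3=T, q4=T}.
4 branches closed, 3 open.
Each open branch fixes some atoms; the unmentioned ones are free. Counting distinct full assignments: branch {q1=T} (q2, q3, q4) contributes 8 new; branch {q1=T, q3=F, q4=F} (q2) contributes 0 new; branch {q3=T, q4=T} (q1, q2) contributes 2 new. Total: 10.

10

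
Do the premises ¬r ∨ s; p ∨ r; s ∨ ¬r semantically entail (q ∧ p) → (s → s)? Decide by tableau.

Yes

Initial set: {(¬r ∨ s); (p ∨ r); (s ∨ ¬r); ¬((q ∧ p) → (s → s))}.
¬((q ∧ p) → (s → s)): α-rule — add (q ∧ p), ¬(s → s).
(q ∧ p): α-rule — add q, p.
¬(s → s): α-rule — add s, ¬s.
× closes — contains both s and ¬s.
All 1 branch closes.
Every branch closed, so the premises entail the conclusion.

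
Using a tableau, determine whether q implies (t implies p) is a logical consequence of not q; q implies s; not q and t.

Yes

Initial set: {not q; (q implies s); (not q and t); not (q implies (t implies p))}.
(not q and t): α-rule — add not q, t.
not (q implies (t implies p)): α-rule — add q, not (t implies p).
× closes — contains both q and not q.
All 1 branch closes.
Every branch closed, so the premises entail the conclusion.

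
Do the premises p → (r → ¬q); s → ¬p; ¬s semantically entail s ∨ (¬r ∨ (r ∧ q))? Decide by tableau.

Initial set: {T (p → (r → ¬q)); T (s → ¬p); T ¬s; F (s ∨ (¬r ∨ (r ∧ q)))}.
F (s ∨ (¬r ∨ (r ∧ q))): α-rule — add F s, F (¬r ∨ (r ∧ q)).
F (¬r ∨ (r ∧ q)): α-rule — add F ¬r, F (r ∧ q).
T (p → (r → ¬q)): β-rule — branch into F p  //  T (r → ¬q).
  branch 1 (add F p):
    T (s → ¬p): β-rule — branch into F s  //  T ¬p.
      branch 1.1 (add F s):
        F (r ∧ q): β-rule — branch into F r  //  F q.
          branch 1.1.1 (add F r):
            × closes — contains both r and ¬r.
          branch 1.1.2 (add F q):
            ○ open, literals {p=false, q=false, r=true, s=false}.
      branch 1.2 (add T ¬p):
        F (r ∧ q): β-rule — branch into F r  //  F q.
          branch 1.2.1 (add F r):
            × closes — contains both r and ¬r.
          branch 1.2.2 (add F q):
            ○ open, literals {p=false, q=false, r=true, s=false}.
  branch 2 (add T (r → ¬q)):
    T (s → ¬p): β-rule — branch into F s  //  T ¬p.
      branch 2.1 (add F s):
        F (r ∧ q): β-rule — branch into F r  //  F q.
          branch 2.1.1 (add F r):
            × closes — contains both r and ¬r.
          branch 2.1.2 (add F q):
            T (r → ¬q): β-rule — branch into F r  //  T ¬q.
              branch 2.1.2.1 (add F r):
                × closes — contains both r and ¬r.
              branch 2.1.2.2 (add T ¬q):
                ○ open, literals {q=false, r=true, s=false}.
      branch 2.2 (add T ¬p):
        F (r ∧ q): β-rule — branch into F r  //  F q.
          branch 2.2.1 (add F r):
            × closes — contains both r and ¬r.
          branch 2.2.2 (add F q):
            T (r → ¬q): β-rule — branch into F r  //  T ¬q.
              branch 2.2.2.1 (add F r):
                × closes — contains both r and ¬r.
              branch 2.2.2.2 (add T ¬q):
                ○ open, literals {p=false, q=false, r=true, s=false}.
6 branches closed, 4 open.
An open branch gives a countermodel: p=false, q=false, r=true, s=false (unmentioned atoms arbitrary); the premises hold there but the conclusion fails.

No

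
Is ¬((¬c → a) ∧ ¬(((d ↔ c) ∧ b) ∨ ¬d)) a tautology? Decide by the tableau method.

Assume the negation and expand:
Initial set: {¬¬((¬c → a) ∧ ¬(((d ↔ c) ∧ b) ∨ ¬d))}.
¬¬((¬c → a) ∧ ¬(((d ↔ c) ∧ b) ∨ ¬d)): α-rule — add (¬c → a), ¬(((d ↔ c) ∧ b) ∨ ¬d).
¬(((d ↔ c) ∧ b) ∨ ¬d): α-rule — add ¬((d ↔ c) ∧ b), ¬¬d.
(¬c → a): β-rule — branch into ¬¬c  //  a.
  branch 1 (add ¬¬c):
    ¬((d ↔ c) ∧ b): β-rule — branch into ¬(d ↔ c)  //  ¬b.
      branch 1.1 (add ¬(d ↔ c)):
        ¬(d ↔ c): β-rule — branch into d, ¬c  //  ¬d, c.
          branch 1.1.1 (add d, ¬c):
            × closes — contains both c and ¬c.
          branch 1.1.2 (add ¬d, c):
            × closes — contains both d and ¬d.
      branch 1.2 (add ¬b):
        ○ open, literals {b=false, c=true, d=true}.
  branch 2 (add a):
    ¬((d ↔ c) ∧ b): β-rule — branch into ¬(d ↔ c)  //  ¬b.
      branch 2.1 (add ¬(d ↔ c)):
        ¬(d ↔ c): β-rule — branch into d, ¬c  //  ¬d, c.
          branch 2.1.1 (add d, ¬c):
            ○ open, literals {a=true, c=false, d=true}.
          branch 2.1.2 (add ¬d, c):
            × closes — contains both d and ¬d.
      branch 2.2 (add ¬b):
        ○ open, literals {a=true, b=false, d=true}.
3 branches closed, 3 open.
An open branch gives a countermodel: b=false, c=true, d=true (unmentioned atoms arbitrary); under it the original formula is false.

Not valid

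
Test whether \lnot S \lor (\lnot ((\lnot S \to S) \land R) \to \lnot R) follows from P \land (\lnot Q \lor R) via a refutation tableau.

Yes

Initial set: {T (P \land (\lnot Q \lor R)); F (\lnot S \lor (\lnot ((\lnot S \to S) \land R) \to \lnot R))}.
T (P \land (\lnot Q \lor R)): α-rule — add T P, T (\lnot Q \lor R).
F (\lnot S \lor (\lnot ((\lnot S \to S) \land R) \to \lnot R)): α-rule — add F \lnot S, F (\lnot ((\lnot S \to S) \land R) \to \lnot R).
F (\lnot ((\lnot S \to S) \land R) \to \lnot R): α-rule — add T \lnot ((\lnot S \to S) \land R), F \lnot R.
T (\lnot Q \lor R): β-rule — branch into T \lnot Q  //  T R.
  branch 1 (add T \lnot Q):
    T \lnot ((\lnot S \to S) \land R): β-rule — branch into F (\lnot S \to S)  //  F R.
      branch 1.1 (add F (\lnot S \to S)):
        F (\lnot S \to S): α-rule — add T \lnot S, F S.
        × closes — contains both S and \lnot S.
      branch 1.2 (add F R):
        × closes — contains both R and \lnot R.
  branch 2 (add T R):
    T \lnot ((\lnot S \to S) \land R): β-rule — branch into F (\lnot S \to S)  //  F R.
      branch 2.1 (add F (\lnot S \to S)):
        F (\lnot S \to S): α-rule — add T \lnot S, F S.
        × closes — contains both S and \lnot S.
      branch 2.2 (add F R):
        × closes — contains both R and \lnot R.
All 4 branches close.
Every branch closed, so the premises entail the conclusion.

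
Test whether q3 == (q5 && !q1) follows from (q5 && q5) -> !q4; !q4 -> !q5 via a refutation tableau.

No

Initial set: {((q5 && q5) -> !q4); (!q4 -> !q5); !(q3 == (q5 && !q1))}.
((q5 && q5) -> !q4): β-rule — branch into !(q5 && q5)  //  !q4.
  branch 1 (add !(q5 && q5)):
    (!q4 -> !q5): β-rule — branch into !!q4  //  !q5.
      branch 1.1 (add !!q4):
        !(q3 == (q5 && !q1)): β-rule — branch into q3, !(q5 && !q1)  //  !q3, (q5 && !q1).
          branch 1.1.1 (add q3, !(q5 && !q1)):
            !(q5 && q5): β-rule — branch into !q5  //  !q5.
              branch 1.1.1.1 (add !q5):
                !(q5 && !q1): β-rule — branch into !q5  //  !!q1.
                  branch 1.1.1.1.1 (add !q5):
                    ○ open, literals {q3=true, q4=true, q5=false}.
                  branch 1.1.1.1.2 (add !!q1):
                    ○ open, literals {q1=true, q3=true, q4=true, q5=false}.
              branch 1.1.1.2 (add !q5):
                !(q5 && !q1): β-rule — branch into !q5  //  !!q1.
                  branch 1.1.1.2.1 (add !q5):
                    ○ open, literals {q3=true, q4=true, q5=false}.
                  branch 1.1.1.2.2 (add !!q1):
                    ○ open, literals {q1=true, q3=true, q4=true, q5=false}.
          branch 1.1.2 (add !q3, (q5 && !q1)):
            (q5 && !q1): α-rule — add q5, !q1.
            !(q5 && q5): β-rule — branch into !q5  //  !q5.
              branch 1.1.2.1 (add !q5):
                × closes — contains both q5 and !q5.
              branch 1.1.2.2 (add !q5):
                × closes — contains both q5 and !q5.
      branch 1.2 (add !q5):
        !(q3 == (q5 && !q1)): β-rule — branch into q3, !(q5 && !q1)  //  !q3, (q5 && !q1).
          branch 1.2.1 (add q3, !(q5 && !q1)):
            !(q5 && q5): β-rule — branch into !q5  //  !q5.
              branch 1.2.1.1 (add !q5):
                !(q5 && !q1): β-rule — branch into !q5  //  !!q1.
                  branch 1.2.1.1.1 (add !q5):
                    ○ open, literals {q3=true, q5=false}.
                  branch 1.2.1.1.2 (add !!q1):
                    ○ open, literals {q1=true, q3=true, q5=false}.
              branch 1.2.1.2 (add !q5):
                !(q5 && !q1): β-rule — branch into !q5  //  !!q1.
                  branch 1.2.1.2.1 (add !q5):
                    ○ open, literals {q3=true, q5=false}.
                  branch 1.2.1.2.2 (add !!q1):
                    ○ open, literals {q1=true, q3=true, q5=false}.
          branch 1.2.2 (add !q3, (q5 && !q1)):
            (q5 && !q1): α-rule — add q5, !q1.
            × closes — contains both q5 and !q5.
  branch 2 (add !q4):
    (!q4 -> !q5): β-rule — branch into !!q4  //  !q5.
      branch 2.1 (add !!q4):
        × closes — contains both q4 and !q4.
      branch 2.2 (add !q5):
        !(q3 == (q5 && !q1)): β-rule — branch into q3, !(q5 && !q1)  //  !q3, (q5 && !q1).
          branch 2.2.1 (add q3, !(q5 && !q1)):
            !(q5 && !q1): β-rule — branch into !q5  //  !!q1.
              branch 2.2.1.1 (add !q5):
                ○ open, literals {q3=true, q4=false, q5=false}.
              branch 2.2.1.2 (add !!q1):
                ○ open, literals {q1=true, q3=true, q4=false, q5=false}.
          branch 2.2.2 (add !q3, (q5 && !q1)):
            (q5 && !q1): α-rule — add q5, !q1.
            × closes — contains both q5 and !q5.
5 branches closed, 10 open.
An open branch gives a countermodel: q3=true, q4=true, q5=false (unmentioned atoms arbitrary); the premises hold there but the conclusion fails.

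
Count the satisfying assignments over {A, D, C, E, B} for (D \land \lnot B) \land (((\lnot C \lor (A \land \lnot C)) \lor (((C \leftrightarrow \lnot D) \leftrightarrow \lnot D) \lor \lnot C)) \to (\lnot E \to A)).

Initial set: {T ((D \land \lnot B) \land (((\lnot C \lor (A \land \lnot C)) \lor (((C \leftrightarrow \lnot D) \leftrightarrow \lnot D) \lor \lnot C)) \to (\lnot E \to A)))}.
T ((D \land \lnot B) \land (((\lnot C \lor (A \land \lnot C)) \lor (((C \leftrightarrow \lnot D) \leftrightarrow \lnot D) \lor \lnot C)) \to (\lnot E \to A))): α-rule — add T (D \land \lnot B), T (((\lnot C \lor (A \land \lnot C)) \lor (((C \leftrightarrow \lnot D) \leftrightarrow \lnot D) \lor \lnot C)) \to (\lnot E \to A)).
T (D \land \lnot B): α-rule — add T D, T \lnot B.
T (((\lnot C \lor (A \land \lnot C)) \lor (((C \leftrightarrow \lnot D) \leftrightarrow \lnot D) \lor \lnot C)) \to (\lnot E \to A)): β-rule — branch into F ((\lnot C \lor (A \land \lnot C)) \lor (((C \leftrightarrow \lnot D) \leftrightarrow \lnot D) \lor \lnot C))  //  T (\lnot E \to A).
  branch 1 (add F ((\lnot C \lor (A \land \lnot C)) \lor (((C \leftrightarrow \lnot D) \leftrightarrow \lnot D) \lor \lnot C))):
    F ((\lnot C \lor (A \land \lnot C)) \lor (((C \leftrightarrow \lnot D) \leftrightarrow \lnot D) \lor \lnot C)): α-rule — add F (\lnot C \lor (A \land \lnot C)), F (((C \leftrightarrow \lnot D) \leftrightarrow \lnot D) \lor \lnot C).
    F (\lnot C \lor (A \land \lnot C)): α-rule — add F \lnot C, F (A \land \lnot C).
    F (((C \leftrightarrow \lnot D) \leftrightarrow \lnot D) \lor \lnot C): α-rule — add F ((C \leftrightarrow \lnot D) \leftrightarrow \lnot D), F \lnot C.
    F (A \land \lnot C): β-rule — branch into F A  //  F \lnot C.
      branch 1.1 (add F A):
        F ((C \leftrightarrow \lnot D) \leftrightarrow \lnot D): β-rule — branch into T (C \leftrightarrow \lnot D), F \lnot D  //  F (C \leftrightarrow \lnot D), T \lnot D.
          branch 1.1.1 (add T (C \leftrightarrow \lnot D), F \lnot D):
            T (C \leftrightarrow \lnot D): β-rule — branch into T C, T \lnot D  //  F C, F \lnot D.
              branch 1.1.1.1 (add T C, T \lnot D):
                × closes — contains both D and \lnot D.
              branch 1.1.1.2 (add F C, F \lnot D):
                × closes — contains both C and \lnot C.
          branch 1.1.2 (add F (C \leftrightarrow \lnot D), T \lnot D):
            × closes — contains both D and \lnot D.
      branch 1.2 (add F \lnot C):
        F ((C \leftrightarrow \lnot D) \leftrightarrow \lnot D): β-rule — branch into T (C \leftrightarrow \lnot D), F \lnot D  //  F (C \leftrightarrow \lnot D), T \lnot D.
          branch 1.2.1 (add T (C \leftrightarrow \lnot D), F \lnot D):
            T (C \leftrightarrow \lnot D): β-rule — branch into T C, T \lnot D  //  F C, F \lnot D.
              branch 1.2.1.1 (add T C, T \lnot D):
                × closes — contains both D and \lnot D.
              branch 1.2.1.2 (add F C, F \lnot D):
                × closes — contains both C and \lnot C.
          branch 1.2.2 (add F (C \leftrightarrow \lnot D), T \lnot D):
            × closes — contains both D and \lnot D.
  branch 2 (add T (\lnot E \to A)):
    T (\lnot E \to A): β-rule — branch into F \lnot E  //  T A.
      branch 2.1 (add F \lnot E):
        ○ open, literals {B=false, D=true, E=true}.
      branch 2.2 (add T A):
        ○ open, literals {A=true, B=false, D=true}.
6 branches closed, 2 open.
Each open branch fixes some atoms; the unmentioned ones are free. Counting distinct full assignments: branch {B=false, D=true, E=true} (A, C) contributes 4 new; branch {A=true, B=false, D=true} (C, E) contributes 2 new. Total: 6.

6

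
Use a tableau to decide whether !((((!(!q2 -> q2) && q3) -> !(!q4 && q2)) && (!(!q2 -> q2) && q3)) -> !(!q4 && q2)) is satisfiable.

Unsatisfiable

Initial set: {!((((!(!q2 -> q2) && q3) -> !(!q4 && q2)) && (!(!q2 -> q2) && q3)) -> !(!q4 && q2))}.
!((((!(!q2 -> q2) && q3) -> !(!q4 && q2)) && (!(!q2 -> q2) && q3)) -> !(!q4 && q2)): α-rule — add (((!(!q2 -> q2) && q3) -> !(!q4 && q2)) && (!(!q2 -> q2) && q3)), !!(!q4 && q2).
(((!(!q2 -> q2) && q3) -> !(!q4 && q2)) && (!(!q2 -> q2) && q3)): α-rule — add ((!(!q2 -> q2) && q3) -> !(!q4 && q2)), (!(!q2 -> q2) && q3).
!!(!q4 && q2): α-rule — add !q4, q2.
(!(!q2 -> q2) && q3): α-rule — add !(!q2 -> q2), q3.
!(!q2 -> q2): α-rule — add !q2, !q2.
× closes — contains both q2 and !q2.
All 1 branch closes.
Every branch closed; the formula is unsatisfiable.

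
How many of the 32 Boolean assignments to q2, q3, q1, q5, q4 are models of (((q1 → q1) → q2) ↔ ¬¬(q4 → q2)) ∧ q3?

12

Initial set: {((((q1 → q1) → q2) ↔ ¬¬(q4 → q2)) ∧ q3)}.
((((q1 → q1) → q2) ↔ ¬¬(q4 → q2)) ∧ q3): α-rule — add (((q1 → q1) → q2) ↔ ¬¬(q4 → q2)), q3.
(((q1 → q1) → q2) ↔ ¬¬(q4 → q2)): β-rule — branch into ((q1 → q1) → q2), ¬¬(q4 → q2)  //  ¬((q1 → q1) → q2), ¬¬¬(q4 → q2).
  branch 1 (add ((q1 → q1) → q2), ¬¬(q4 → q2)):
    ¬¬(q4 → q2): drop double negation, giving (q4 → q2).
    ((q1 → q1) → q2): β-rule — branch into ¬(q1 → q1)  //  q2.
      branch 1.1 (add ¬(q1 → q1)):
        ¬(q1 → q1): α-rule — add q1, ¬q1.
        × closes — contains both q1 and ¬q1.
      branch 1.2 (add q2):
        (q4 → q2): β-rule — branch into ¬q4  //  q2.
          branch 1.2.1 (add ¬q4):
            ○ open, literals {q2=true, q3=true, q4=false}.
          branch 1.2.2 (add q2):
            ○ open, literals {q2=true, q3=true}.
  branch 2 (add ¬((q1 → q1) → q2), ¬¬¬(q4 → q2)):
    ¬((q1 → q1) → q2): α-rule — add (q1 → q1), ¬q2.
    ¬¬¬(q4 → q2): drop double negation, giving ¬(q4 → q2).
    ¬(q4 → q2): α-rule — add q4, ¬q2.
    (q1 → q1): β-rule — branch into ¬q1  //  q1.
      branch 2.1 (add ¬q1):
        ○ open, literals {q1=false, q2=false, q3=true, q4=true}.
      branch 2.2 (add q1):
        ○ open, literals {q1=true, q2=false, q3=true, q4=true}.
1 branch closed, 4 open.
Each open branch fixes some atoms; the unmentioned ones are free. Counting distinct full assignments: branch {q2=true, q3=true, q4=false} (q1, q5) contributes 4 new; branch {q2=true, q3=true} (q1, q5, q4) contributes 4 new; branch {q1=false, q2=false, q3=true, q4=true} (q5) contributes 2 new; branch {q1=true, q2=false, q3=true, q4=true} (q5) contributes 2 new. Total: 12.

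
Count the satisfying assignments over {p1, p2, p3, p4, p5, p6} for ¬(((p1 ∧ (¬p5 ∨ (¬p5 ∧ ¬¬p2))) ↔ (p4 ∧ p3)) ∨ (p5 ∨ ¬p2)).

Initial set: {T ¬(((p1 ∧ (¬p5 ∨ (¬p5 ∧ ¬¬p2))) ↔ (p4 ∧ p3)) ∨ (p5 ∨ ¬p2))}.
T ¬(((p1 ∧ (¬p5 ∨ (¬p5 ∧ ¬¬p2))) ↔ (p4 ∧ p3)) ∨ (p5 ∨ ¬p2)): α-rule — add F ((p1 ∧ (¬p5 ∨ (¬p5 ∧ ¬¬p2))) ↔ (p4 ∧ p3)), F (p5 ∨ ¬p2).
F (p5 ∨ ¬p2): α-rule — add F p5, F ¬p2.
F ((p1 ∧ (¬p5 ∨ (¬p5 ∧ ¬¬p2))) ↔ (p4 ∧ p3)): β-rule — branch into T (p1 ∧ (¬p5 ∨ (¬p5 ∧ ¬¬p2))), F (p4 ∧ p3)  //  F (p1 ∧ (¬p5 ∨ (¬p5 ∧ ¬¬p2))), T (p4 ∧ p3).
  branch 1 (add T (p1 ∧ (¬p5 ∨ (¬p5 ∧ ¬¬p2))), F (p4 ∧ p3)):
    T (p1 ∧ (¬p5 ∨ (¬p5 ∧ ¬¬p2))): α-rule — add T p1, T (¬p5 ∨ (¬p5 ∧ ¬¬p2)).
    F (p4 ∧ p3): β-rule — branch into F p4  //  F p3.
      branch 1.1 (add F p4):
        T (¬p5 ∨ (¬p5 ∧ ¬¬p2)): β-rule — branch into T ¬p5  //  T (¬p5 ∧ ¬¬p2).
          branch 1.1.1 (add T ¬p5):
            ○ open, literals {p1=1, p2=1, p4=0, p5=0}.
          branch 1.1.2 (add T (¬p5 ∧ ¬¬p2)):
            T (¬p5 ∧ ¬¬p2): α-rule — add T ¬p5, T ¬¬p2.
            T ¬¬p2: drop double negation, giving T p2.
            ○ open, literals {p1=1, p2=1, p4=0, p5=0}.
      branch 1.2 (add F p3):
        T (¬p5 ∨ (¬p5 ∧ ¬¬p2)): β-rule — branch into T ¬p5  //  T (¬p5 ∧ ¬¬p2).
          branch 1.2.1 (add T ¬p5):
            ○ open, literals {p1=1, p2=1, p3=0, p5=0}.
          branch 1.2.2 (add T (¬p5 ∧ ¬¬p2)):
            T (¬p5 ∧ ¬¬p2): α-rule — add T ¬p5, T ¬¬p2.
            T ¬¬p2: drop double negation, giving T p2.
            ○ open, literals {p1=1, p2=1, p3=0, p5=0}.
  branch 2 (add F (p1 ∧ (¬p5 ∨ (¬p5 ∧ ¬¬p2))), T (p4 ∧ p3)):
    T (p4 ∧ p3): α-rule — add T p4, T p3.
    F (p1 ∧ (¬p5 ∨ (¬p5 ∧ ¬¬p2))): β-rule — branch into F p1  //  F (¬p5 ∨ (¬p5 ∧ ¬¬p2)).
      branch 2.1 (add F p1):
        ○ open, literals {p1=0, p2=1, p3=1, p4=1, p5=0}.
      branch 2.2 (add F (¬p5 ∨ (¬p5 ∧ ¬¬p2))):
        F (¬p5 ∨ (¬p5 ∧ ¬¬p2)): α-rule — add F ¬p5, F (¬p5 ∧ ¬¬p2).
        × closes — contains both p5 and ¬p5.
1 branch closed, 5 open.
Each open branch fixes some atoms; the unmentioned ones are free. Counting distinct full assignments: branch {p1=1, p2=1, p4=0, p5=0} (p3, p6) contributes 4 new; branch {p1=1, p2=1, p4=0, p5=0} (p3, p6) contributes 0 new; branch {p1=1, p2=1, p3=0, p5=0} (p4, p6) contributes 2 new; branch {p1=1, p2=1, p3=0, p5=0} (p4, p6) contributes 0 new; branch {p1=0, p2=1, p3=1, p4=1, p5=0} (p6) contributes 2 new. Total: 8.

8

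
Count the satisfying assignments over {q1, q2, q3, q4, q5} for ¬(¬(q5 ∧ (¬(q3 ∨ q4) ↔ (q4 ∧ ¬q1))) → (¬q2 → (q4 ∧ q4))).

Initial set: {T ¬(¬(q5 ∧ (¬(q3 ∨ q4) ↔ (q4 ∧ ¬q1))) → (¬q2 → (q4 ∧ q4)))}.
T ¬(¬(q5 ∧ (¬(q3 ∨ q4) ↔ (q4 ∧ ¬q1))) → (¬q2 → (q4 ∧ q4))): α-rule — add T ¬(q5 ∧ (¬(q3 ∨ q4) ↔ (q4 ∧ ¬q1))), F (¬q2 → (q4 ∧ q4)).
F (¬q2 → (q4 ∧ q4)): α-rule — add T ¬q2, F (q4 ∧ q4).
T ¬(q5 ∧ (¬(q3 ∨ q4) ↔ (q4 ∧ ¬q1))): β-rule — branch into F q5  //  F (¬(q3 ∨ q4) ↔ (q4 ∧ ¬q1)).
  branch 1 (add F q5):
    F (q4 ∧ q4): β-rule — branch into F q4  //  F q4.
      branch 1.1 (add F q4):
        ○ open, literals {q2=F, q4=F, q5=F}.
      branch 1.2 (add F q4):
        ○ open, literals {q2=F, q4=F, q5=F}.
  branch 2 (add F (¬(q3 ∨ q4) ↔ (q4 ∧ ¬q1))):
    F (q4 ∧ q4): β-rule — branch into F q4  //  F q4.
      branch 2.1 (add F q4):
        F (¬(q3 ∨ q4) ↔ (q4 ∧ ¬q1)): β-rule — branch into T ¬(q3 ∨ q4), F (q4 ∧ ¬q1)  //  F ¬(q3 ∨ q4), T (q4 ∧ ¬q1).
          branch 2.1.1 (add T ¬(q3 ∨ q4), F (q4 ∧ ¬q1)):
            T ¬(q3 ∨ q4): α-rule — add F q3, F q4.
            F (q4 ∧ ¬q1): β-rule — branch into F q4  //  F ¬q1.
              branch 2.1.1.1 (add F q4):
                ○ open, literals {q2=F, q3=F, q4=F}.
              branch 2.1.1.2 (add F ¬q1):
                ○ open, literals {q1=T, q2=F, q3=F, q4=F}.
          branch 2.1.2 (add F ¬(q3 ∨ q4), T (q4 ∧ ¬q1)):
            T (q4 ∧ ¬q1): α-rule — add T q4, T ¬q1.
            × closes — contains both q4 and ¬q4.
      branch 2.2 (add F q4):
        F (¬(q3 ∨ q4) ↔ (q4 ∧ ¬q1)): β-rule — branch into T ¬(q3 ∨ q4), F (q4 ∧ ¬q1)  //  F ¬(q3 ∨ q4), T (q4 ∧ ¬q1).
          branch 2.2.1 (add T ¬(q3 ∨ q4), F (q4 ∧ ¬q1)):
            T ¬(q3 ∨ q4): α-rule — add F q3, F q4.
            F (q4 ∧ ¬q1): β-rule — branch into F q4  //  F ¬q1.
              branch 2.2.1.1 (add F q4):
                ○ open, literals {q2=F, q3=F, q4=F}.
              branch 2.2.1.2 (add F ¬q1):
                ○ open, literals {q1=T, q2=F, q3=F, q4=F}.
          branch 2.2.2 (add F ¬(q3 ∨ q4), T (q4 ∧ ¬q1)):
            T (q4 ∧ ¬q1): α-rule — add T q4, T ¬q1.
            × closes — contains both q4 and ¬q4.
2 branches closed, 6 open.
Each open branch fixes some atoms; the unmentioned ones are free. Counting distinct full assignments: branch {q2=F, q4=F, q5=F} (q1, q3) contributes 4 new; branch {q2=F, q4=F, q5=F} (q1, q3) contributes 0 new; branch {q2=F, q3=F, q4=F} (q1, q5) contributes 2 new; branch {q1=T, q2=F, q3=F, q4=F} (q5) contributes 0 new; branch {q2=F, q3=F, q4=F} (q1, q5) contributes 0 new; branch {q1=T, q2=F, q3=F, q4=F} (q5) contributes 0 new. Total: 6.

6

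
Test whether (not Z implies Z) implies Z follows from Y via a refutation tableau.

Initial set: {Y; not ((not Z implies Z) implies Z)}.
not ((not Z implies Z) implies Z): α-rule — add (not Z implies Z), not Z.
(not Z implies Z): β-rule — branch into not not Z  //  Z.
  branch 1 (add not not Z):
    × closes — contains both Z and not Z.
  branch 2 (add Z):
    × closes — contains both Z and not Z.
All 2 branches close.
Every branch closed, so the premises entail the conclusion.

Yes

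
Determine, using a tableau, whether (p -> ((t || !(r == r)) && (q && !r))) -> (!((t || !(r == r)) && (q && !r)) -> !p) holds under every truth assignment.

Assume the negation and expand:
Initial set: {!((p -> ((t || !(r == r)) && (q && !r))) -> (!((t || !(r == r)) && (q && !r)) -> !p))}.
!((p -> ((t || !(r == r)) && (q && !r))) -> (!((t || !(r == r)) && (q && !r)) -> !p)): α-rule — add (p -> ((t || !(r == r)) && (q && !r))), !(!((t || !(r == r)) && (q && !r)) -> !p).
!(!((t || !(r == r)) && (q && !r)) -> !p): α-rule — add !((t || !(r == r)) && (q && !r)), !!p.
(p -> ((t || !(r == r)) && (q && !r))): β-rule — branch into !p  //  ((t || !(r == r)) && (q && !r)).
  branch 1 (add !p):
    × closes — contains both p and !p.
  branch 2 (add ((t || !(r == r)) && (q && !r))):
    ((t || !(r == r)) && (q && !r)): α-rule — add (t || !(r == r)), (q && !r).
    (q && !r): α-rule — add q, !r.
    !((t || !(r == r)) && (q && !r)): β-rule — branch into !(t || !(r == r))  //  !(q && !r).
      branch 2.1 (add !(t || !(r == r))):
        !(t || !(r == r)): α-rule — add !t, !!(r == r).
        (t || !(r == r)): β-rule — branch into t  //  !(r == r).
          branch 2.1.1 (add t):
            × closes — contains both t and !t.
          branch 2.1.2 (add !(r == r)):
            !!(r == r): β-rule — branch into r, r  //  !r, !r.
              branch 2.1.2.1 (add r, r):
                × closes — contains both r and !r.
              branch 2.1.2.2 (add !r, !r):
                !(r == r): β-rule — branch into r, !r  //  !r, r.
                  branch 2.1.2.2.1 (add r, !r):
                    × closes — contains both r and !r.
                  branch 2.1.2.2.2 (add !r, r):
                    × closes — contains both r and !r.
      branch 2.2 (add !(q && !r)):
        (t || !(r == r)): β-rule — branch into t  //  !(r == r).
          branch 2.2.1 (add t):
            !(q && !r): β-rule — branch into !q  //  !!r.
              branch 2.2.1.1 (add !q):
                × closes — contains both q and !q.
              branch 2.2.1.2 (add !!r):
                × closes — contains both r and !r.
          branch 2.2.2 (add !(r == r)):
            !(q && !r): β-rule — branch into !q  //  !!r.
              branch 2.2.2.1 (add !q):
                × closes — contains both q and !q.
              branch 2.2.2.2 (add !!r):
                × closes — contains both r and !r.
All 9 branches close.
Every branch closed, so the negation is unsatisfiable and the formula is valid.

Valid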